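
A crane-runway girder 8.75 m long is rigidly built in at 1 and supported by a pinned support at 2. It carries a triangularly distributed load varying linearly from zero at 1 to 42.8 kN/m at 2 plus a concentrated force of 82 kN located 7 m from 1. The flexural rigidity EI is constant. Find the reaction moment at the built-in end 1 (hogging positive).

M_1 = 260 kN·m

Take the reaction at 2 as the redundant and release it; the primary structure is a cantilever fixed at 1.
Free-end deflection of the primary structure under the applied loading (downward +):
  triangular load, peak 42.8 at the free end: 11w₀L⁴/(120EI) = 22998/EI
  point load 82 at a = 7: Pa²(3L − a)/(6EI) = 12891/EI
  δ_0 = 35889/EI
Tip deflection under a unit load at 2: L³/(3EI) = 223.3/EI.
Compatibility at 2: δ_0 − R_2·δ_{22} = 0, so R_2 = 35889/223.3 = 160.7 kN.
Moment equilibrium about 1: M_1 = Σ(load moments about 1) − R_2·L = 1666 − 160.7×8.75 = 260 kN·m.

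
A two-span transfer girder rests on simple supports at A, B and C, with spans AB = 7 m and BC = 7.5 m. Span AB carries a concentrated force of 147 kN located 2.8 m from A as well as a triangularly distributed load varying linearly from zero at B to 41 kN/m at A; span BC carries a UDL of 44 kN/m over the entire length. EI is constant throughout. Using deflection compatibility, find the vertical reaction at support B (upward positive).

R_B = 354.5 kN

Take M_B as the redundant. Released structure: two simple spans AB and BC with a hinge at B.
Discontinuity in slope at B on the released structure — sum the simple-span end rotations:
  span AB: point load 147 at a = 2.8: Pab(L + a)/(6LEI) = 403.4/EI
  span AB: triangular load, peak 41: 7w₀L³/(360EI) = 273.4/EI
  span BC: UDL 44: wL³/(24EI) = 773.4/EI
  relative rotation θ_0 = (676.8 + 773.4)/EI = 1450/EI
A unit hogging moment at B produces rotation L₁/(3EI) + L₂/(3EI) = 4.833/EI.
Compatibility: M_B·(L₁+L₂)/(3EI) = θ_0, giving M_B = 300.1 kN·m (hogging).
Span AB, ΣM about A with M_B applied at B: R_B^{AB}·7 = 746.4 + 300.1, so R_B^{AB} = 149.5 kN and R_A = 290.5 − 149.5 = 141 kN.
Span BC, ΣM about C: R_B^{BC}·7.5 = 1238 + 300.1, so R_B^{BC} = 205 kN and R_C = 330 − 205 = 125 kN.
R_B = 149.5 + 205 = 354.5 kN.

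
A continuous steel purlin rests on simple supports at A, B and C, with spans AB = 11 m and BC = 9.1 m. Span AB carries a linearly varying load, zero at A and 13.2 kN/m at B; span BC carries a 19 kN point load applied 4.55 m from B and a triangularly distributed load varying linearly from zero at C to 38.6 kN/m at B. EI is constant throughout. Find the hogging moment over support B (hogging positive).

Insert a hinge at B; M_B is the redundant, and each span becomes simply supported.
End slopes at the hinge B, treating each span as simply supported:
  span AB: triangular load, peak 13.2: w₀L³/(45EI) = 390.4/EI
  span BC: point load 19 at a = 4.55: Pab(L + b)/(6LEI) = 98.34/EI
  span BC: triangular load, peak 38.6: w₀L³/(45EI) = 646.4/EI
  relative rotation θ_0 = (390.4 + 744.7)/EI = 1135/EI
A unit hogging moment at B produces rotation L₁/(3EI) + L₂/(3EI) = 6.7/EI.
Slope continuity at B: θ_0 = M_B·6.7/EI, so M_B = 1135/6.7 = 169.4 kN·m (hogging).

M_B = 169.4 kN·m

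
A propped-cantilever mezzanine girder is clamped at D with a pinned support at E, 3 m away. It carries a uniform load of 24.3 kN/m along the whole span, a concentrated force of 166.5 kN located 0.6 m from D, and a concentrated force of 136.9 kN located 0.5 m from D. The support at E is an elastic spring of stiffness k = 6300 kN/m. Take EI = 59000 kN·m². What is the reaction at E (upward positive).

R_E = 20.61 kN

Release the roller at E. Primary structure: cantilever fixed at D.
Free-end deflection of the primary structure under the applied loading (downward +):
  UDL 24.3: wL⁴/(8EI) = 246/EI
  point load 166.5 at a = 0.6: Pa²(3L − a)/(6EI) = 83.92/EI
  point load 136.9 at a = 0.5: Pa²(3L − a)/(6EI) = 48.49/EI
  δ_0 = 378.4/EI
Tip deflection under a unit load at E: L³/(3EI) = 9/EI.
With EI = 59000 kN·m²: δ_0 = 0.006414 m and δ_{EE} = 0.000153 m/kN.
Compatibility — the spring shortens by R_E/k under the reaction it provides: δ_0 − R_E·δ_{EE} = R_E/k. With 1/k = 0.000159 m/kN, R_E = δ_0 / (δ_{EE} + 1/k) = 0.006414 / (0.000153 + 0.000159) = 20.61 kN.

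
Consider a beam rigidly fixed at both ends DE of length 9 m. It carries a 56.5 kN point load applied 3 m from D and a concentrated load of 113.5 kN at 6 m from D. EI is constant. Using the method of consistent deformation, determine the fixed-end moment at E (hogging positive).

M_E = 189 kN·m

Release both end moments; the primary structure is a simply-supported span DE with redundants M_D and M_E.
End rotations of the released simple span under the applied load (×1/EI):
  at D: point load 56.5 at a = 3: Pab(L + b)/(6LEI) = 282.5/EI
  at E: point load 56.5 at a = 3: Pab(L + a)/(6LEI) = 226/EI
  at D: point load 113.5 at a = 6: Pab(L + b)/(6LEI) = 454/EI
  at E: point load 113.5 at a = 6: Pab(L + a)/(6LEI) = 567.5/EI
  θ_D0 = 736.5/EI,  θ_E0 = 793.5/EI
Flexibility coefficients: a unit moment at one end gives L/(3EI) there and L/(6EI) at the far end, so f₁₁ = f₂₂ = 3/EI and f₁₂ = f₂₁ = 1.5/EI.
Compatibility — zero rotation at each built-in end:
  3 M_D + 1.5 M_E = 736.5
  1.5 M_D + 3 M_E = 793.5
Solving the pair gives M_D = 151 kN·m and M_E = 189 kN·m (hogging).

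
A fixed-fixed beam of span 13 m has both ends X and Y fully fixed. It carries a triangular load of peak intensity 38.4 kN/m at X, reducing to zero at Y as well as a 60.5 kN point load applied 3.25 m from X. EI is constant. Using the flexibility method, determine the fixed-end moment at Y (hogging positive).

M_Y = 253.2 kN·m

Release both end moments; the primary structure is a simply-supported span XY with redundants M_X and M_Y.
On the primary (simply-supported) span, the end slopes from the loading are:
  at X: triangular load, peak 38.4: w₀L³/(45EI) = 1875/EI
  at Y: triangular load, peak 38.4: 7w₀L³/(360EI) = 1640/EI
  at X: point load 60.5 at a = 3.25: Pab(L + b)/(6LEI) = 559.2/EI
  at Y: point load 60.5 at a = 3.25: Pab(L + a)/(6LEI) = 399.4/EI
  θ_X0 = 2434/EI,  θ_Y0 = 2040/EI
Flexibility coefficients: a unit moment at one end gives L/(3EI) there and L/(6EI) at the far end, so f₁₁ = f₂₂ = 4.333/EI and f₁₂ = f₂₁ = 2.167/EI.
Compatibility — zero rotation at each built-in end:
  4.333 M_X + 2.167 M_Y = 2434
  2.167 M_X + 4.333 M_Y = 2040
Solving the pair gives M_X = 435.1 kN·m and M_Y = 253.2 kN·m (hogging).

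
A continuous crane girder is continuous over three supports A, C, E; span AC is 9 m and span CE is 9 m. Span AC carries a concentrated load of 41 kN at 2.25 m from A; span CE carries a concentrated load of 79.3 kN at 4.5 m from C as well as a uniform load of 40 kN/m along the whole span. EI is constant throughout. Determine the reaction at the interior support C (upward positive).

Insert a hinge at C; M_C is the redundant, and each span becomes simply supported.
End slopes at the hinge C, treating each span as simply supported:
  span AC: point load 41 at a = 2.25: Pab(L + a)/(6LEI) = 129.7/EI
  span CE: point load 79.3 at a = 4.5: Pab(L + b)/(6LEI) = 401.5/EI
  span CE: UDL 40: wL³/(24EI) = 1215/EI
  relative rotation θ_0 = (129.7 + 1616)/EI = 1746/EI
A unit hogging moment at C produces rotation L₁/(3EI) + L₂/(3EI) = 6/EI.
Compatibility: M_C·(L₁+L₂)/(3EI) = θ_0, giving M_C = 291 kN·m (hogging).
Span AC, ΣM about A with M_C applied at C: R_C^{AC}·9 = 92.25 + 291, so R_C^{AC} = 42.59 kN and R_A = 41 − 42.59 = -1.587 kN.
Span CE, ΣM about E: R_C^{CE}·9 = 1977 + 291, so R_C^{CE} = 252 kN and R_E = 439.3 − 252 = 187.3 kN.
R_C = 42.59 + 252 = 294.6 kN.

R_C = 294.6 kN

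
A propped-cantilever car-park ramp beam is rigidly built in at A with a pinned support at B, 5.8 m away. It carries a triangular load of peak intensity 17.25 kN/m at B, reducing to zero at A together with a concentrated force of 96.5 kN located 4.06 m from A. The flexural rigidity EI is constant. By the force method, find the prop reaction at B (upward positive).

Remove the prop at B; the released (primary) structure is a cantilever built in at A.
Free-end deflection of the primary structure under the applied loading (downward +):
  triangular load, peak 17.25 at the free end: 11w₀L⁴/(120EI) = 1789/EI
  point load 96.5 at a = 4.06: Pa²(3L − a)/(6EI) = 3537/EI
  δ_0 = 5326/EI
Tip deflection under a unit load at B: L³/(3EI) = 65.04/EI.
The prop prevents deflection at B: R_B = δ_0/δ_{BB} = 5326/65.04 = 81.89 kN.

R_B = 81.89 kN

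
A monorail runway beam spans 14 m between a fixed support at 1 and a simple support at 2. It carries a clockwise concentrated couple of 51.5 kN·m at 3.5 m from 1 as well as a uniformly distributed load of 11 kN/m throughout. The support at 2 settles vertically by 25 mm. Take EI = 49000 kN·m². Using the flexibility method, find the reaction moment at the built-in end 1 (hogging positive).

Take the reaction at 2 as the redundant and release it; the primary structure is a cantilever fixed at 1.
Free-end deflection of the primary structure under the applied loading (downward +):
  clockwise couple 51.5 at a = 3.5: M₀a(2L − a)/(2EI) = 2208/EI
  UDL 11: wL⁴/(8EI) = 52822/EI
  δ_0 = 55030/EI
Flexibility coefficient — unit upward force at 2: δ_{22} = L³/(3EI) = 914.7/EI.
With EI = 49000 kN·m²: δ_0 = 1.1231 m and δ_{22} = 0.018667 m/kN.
Compatibility — the beam at 2 must follow the support down by 0.025 m: δ_0 − R_2·δ_{22} = 0.025, so R_2 = (1.1231 − 0.025)/0.018667 = 58.82 kN.
Moment equilibrium about 1: M_1 = Σ(load moments about 1) − R_2·L = 1130 − 58.82×14 = 306 kN·m.

M_1 = 306 kN·m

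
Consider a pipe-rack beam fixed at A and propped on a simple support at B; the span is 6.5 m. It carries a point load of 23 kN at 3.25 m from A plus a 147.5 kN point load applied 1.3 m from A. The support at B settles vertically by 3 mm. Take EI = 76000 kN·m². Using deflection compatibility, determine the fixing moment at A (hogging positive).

Remove the prop at B; the released (primary) structure is a cantilever built in at A.
Free-end deflection of the primary structure under the applied loading (downward +):
  point load 23 at a = 3.25: Pa²(3L − a)/(6EI) = 658/EI
  point load 147.5 at a = 1.3: Pa²(3L − a)/(6EI) = 756.1/EI
  δ_0 = 1414/EI
Flexibility coefficient — unit upward force at B: δ_{BB} = L³/(3EI) = 91.54/EI.
With EI = 76000 kN·m²: δ_0 = 0.018606 m and δ_{BB} = 0.001204 m/kN.
Compatibility — the beam at B must follow the support down by 0.003 m: δ_0 − R_B·δ_{BB} = 0.003, so R_B = (0.018606 − 0.003)/0.001204 = 12.96 kN.
Moment equilibrium about A: M_A = Σ(load moments about A) − R_B·L = 266.5 − 12.96×6.5 = 182.3 kN·m.

M_A = 182.3 kN·m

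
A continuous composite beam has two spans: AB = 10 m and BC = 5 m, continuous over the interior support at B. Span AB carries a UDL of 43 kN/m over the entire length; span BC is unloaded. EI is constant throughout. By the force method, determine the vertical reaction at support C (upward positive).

Insert a hinge at B; M_B is the redundant, and each span becomes simply supported.
Discontinuity in slope at B on the released structure — sum the simple-span end rotations:
  span AB: UDL 43: wL³/(24EI) = 1792/EI
  relative rotation θ_0 = (1792 + 0)/EI = 1792/EI
A unit hogging moment at B produces rotation L₁/(3EI) + L₂/(3EI) = 5/EI.
Slope continuity at B: θ_0 = M_B·5/EI, so M_B = 1792/5 = 358.3 kN·m (hogging).
Span BC, ΣM about C: R_B^{BC}·5 = 0 + 358.3, so R_B^{BC} = 71.67 kN and R_C = 0 − 71.67 = -71.67 kN.

R_C = -71.67 kN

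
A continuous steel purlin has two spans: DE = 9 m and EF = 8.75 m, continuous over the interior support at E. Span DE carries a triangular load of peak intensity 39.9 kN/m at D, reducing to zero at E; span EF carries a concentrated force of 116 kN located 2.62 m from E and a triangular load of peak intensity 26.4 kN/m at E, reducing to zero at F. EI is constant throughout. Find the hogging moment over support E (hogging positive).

M_E = 251.3 kN·m

Release continuity at E by inserting a hinge; the redundant is the internal moment M_E. The primary structure is two simply-supported spans DE and EF.
Discontinuity in slope at E on the released structure — sum the simple-span end rotations:
  span DE: triangular load, peak 39.9: 7w₀L³/(360EI) = 565.6/EI
  span EF: point load 116 at a = 2.62: Pab(L + b)/(6LEI) = 528/EI
  span EF: triangular load, peak 26.4: w₀L³/(45EI) = 393/EI
  relative rotation θ_0 = (565.6 + 921.1)/EI = 1487/EI
A unit hogging moment at E produces rotation L₁/(3EI) + L₂/(3EI) = 5.917/EI.
Compatibility: M_E·(L₁+L₂)/(3EI) = θ_0, giving M_E = 251.3 kN·m (hogging).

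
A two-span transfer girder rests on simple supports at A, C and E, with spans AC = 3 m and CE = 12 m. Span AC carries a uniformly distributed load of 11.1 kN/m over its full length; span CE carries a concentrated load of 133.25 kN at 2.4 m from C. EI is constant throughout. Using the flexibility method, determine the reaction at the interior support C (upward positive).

Release continuity at C by inserting a hinge; the redundant is the internal moment M_C. The primary structure is two simply-supported spans AC and CE.
End slopes at the hinge C, treating each span as simply supported:
  span AC: UDL 11.1: wL³/(24EI) = 12.49/EI
  span CE: point load 133.25 at a = 2.4: Pab(L + b)/(6LEI) = 921/EI
  relative rotation θ_0 = (12.49 + 921)/EI = 933.5/EI
A unit hogging moment at C produces rotation L₁/(3EI) + L₂/(3EI) = 5/EI.
Slope continuity at C: θ_0 = M_C·5/EI, so M_C = 933.5/5 = 186.7 kN·m (hogging).
Span AC, ΣM about A with M_C applied at C: R_C^{AC}·3 = 49.95 + 186.7, so R_C^{AC} = 78.88 kN and R_A = 33.3 − 78.88 = -45.58 kN.
Span CE, ΣM about E: R_C^{CE}·12 = 1279 + 186.7, so R_C^{CE} = 122.2 kN and R_E = 133.2 − 122.2 = 11.09 kN.
R_C = 78.88 + 122.2 = 201 kN.

R_C = 201 kN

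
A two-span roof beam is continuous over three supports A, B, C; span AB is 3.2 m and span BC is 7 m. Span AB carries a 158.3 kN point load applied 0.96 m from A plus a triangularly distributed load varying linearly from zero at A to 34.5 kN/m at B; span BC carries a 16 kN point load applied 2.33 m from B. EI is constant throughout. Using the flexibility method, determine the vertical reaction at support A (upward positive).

Release continuity at B by inserting a hinge; the redundant is the internal moment M_B. The primary structure is two simply-supported spans AB and BC.
Discontinuity in slope at B on the released structure — sum the simple-span end rotations:
  span AB: point load 158.3 at a = 0.96: Pab(L + a)/(6LEI) = 73.76/EI
  span AB: triangular load, peak 34.5: w₀L³/(45EI) = 25.12/EI
  span BC: point load 16 at a = 2.33: Pab(L + b)/(6LEI) = 48.37/EI
  relative rotation θ_0 = (98.88 + 48.37)/EI = 147.3/EI
A unit hogging moment at B produces rotation L₁/(3EI) + L₂/(3EI) = 3.4/EI.
Compatibility: M_B·(L₁+L₂)/(3EI) = θ_0, giving M_B = 43.31 kN·m (hogging).
Span AB, ΣM about A with M_B applied at B: R_B^{AB}·3.2 = 269.7 + 43.31, so R_B^{AB} = 97.82 kN and R_A = 213.5 − 97.82 = 115.7 kN.

R_A = 115.7 kN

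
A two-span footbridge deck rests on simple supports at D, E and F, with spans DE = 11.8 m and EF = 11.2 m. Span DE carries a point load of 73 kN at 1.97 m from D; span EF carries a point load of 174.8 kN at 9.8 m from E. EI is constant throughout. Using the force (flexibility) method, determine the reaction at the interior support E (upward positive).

R_E = 50.49 kN

Take M_E as the redundant. Released structure: two simple spans DE and EF with a hinge at E.
End slopes at the hinge E, treating each span as simply supported:
  span DE: point load 73 at a = 1.97: Pab(L + a)/(6LEI) = 274.9/EI
  span EF: point load 174.8 at a = 9.8: Pab(L + b)/(6LEI) = 449.7/EI
  relative rotation θ_0 = (274.9 + 449.7)/EI = 724.6/EI
A unit hogging moment at E produces rotation L₁/(3EI) + L₂/(3EI) = 7.667/EI.
Compatibility: M_E·(L₁+L₂)/(3EI) = θ_0, giving M_E = 94.52 kN·m (hogging).
Span DE, ΣM about D with M_E applied at E: R_E^{DE}·11.8 = 143.8 + 94.52, so R_E^{DE} = 20.2 kN and R_D = 73 − 20.2 = 52.8 kN.
Span EF, ΣM about F: R_E^{EF}·11.2 = 244.7 + 94.52, so R_E^{EF} = 30.29 kN and R_F = 174.8 − 30.29 = 144.5 kN.
R_E = 20.2 + 30.29 = 50.49 kN.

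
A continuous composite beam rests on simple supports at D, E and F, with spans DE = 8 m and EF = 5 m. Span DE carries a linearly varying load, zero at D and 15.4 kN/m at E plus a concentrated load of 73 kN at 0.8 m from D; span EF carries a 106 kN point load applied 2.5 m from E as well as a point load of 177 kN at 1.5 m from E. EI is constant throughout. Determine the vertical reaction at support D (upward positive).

R_D = 66.58 kN

Release continuity at E by inserting a hinge; the redundant is the internal moment M_E. The primary structure is two simply-supported spans DE and EF.
Rotations at E on the released spans (each span's end-slope, ×1/EI):
  span DE: triangular load, peak 15.4: w₀L³/(45EI) = 175.2/EI
  span DE: point load 73 at a = 0.8: Pab(L + a)/(6LEI) = 77.09/EI
  span EF: point load 106 at a = 2.5: Pab(L + b)/(6LEI) = 165.6/EI
  span EF: point load 177 at a = 1.5: Pab(L + b)/(6LEI) = 263.3/EI
  relative rotation θ_0 = (252.3 + 428.9)/EI = 681.2/EI
A unit hogging moment at E produces rotation L₁/(3EI) + L₂/(3EI) = 4.333/EI.
Slope continuity at E: θ_0 = M_E·4.333/EI, so M_E = 681.2/4.333 = 157.2 kN·m (hogging).
Span DE, ΣM about D with M_E applied at E: R_E^{DE}·8 = 386.9 + 157.2, so R_E^{DE} = 68.02 kN and R_D = 134.6 − 68.02 = 66.58 kN.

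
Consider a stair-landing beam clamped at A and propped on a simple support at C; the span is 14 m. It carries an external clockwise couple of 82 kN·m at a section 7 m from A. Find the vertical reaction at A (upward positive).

R_A = -6.589 kN

Choose R_C as the redundant. The primary structure is the cantilever fixed at A.
Deflection at C on the released cantilever, summing each load's contribution:
  clockwise couple 82 at a = 7: M₀a(2L − a)/(2EI) = 6027/EI
Flexibility coefficient — unit upward force at C: δ_{CC} = L³/(3EI) = 914.7/EI.
The prop prevents deflection at C: R_C = δ_0/δ_{CC} = 6027/914.7 = 6.589 kN.
Vertical equilibrium: R_A = ΣP − R_C = 0 − 6.589 = -6.589 kN.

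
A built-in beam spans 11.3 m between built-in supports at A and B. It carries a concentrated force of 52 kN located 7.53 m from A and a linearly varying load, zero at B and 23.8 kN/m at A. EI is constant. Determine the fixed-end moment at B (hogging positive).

Take the two fixed-end moments M_A, M_B as redundants; the released structure is the simple span AB.
End rotations of the released simple span under the applied load (×1/EI):
  at A: point load 52 at a = 7.53: Pab(L + b)/(6LEI) = 328.1/EI
  at B: point load 52 at a = 7.53: Pab(L + a)/(6LEI) = 410/EI
  at A: triangular load, peak 23.8: w₀L³/(45EI) = 763.1/EI
  at B: triangular load, peak 23.8: 7w₀L³/(360EI) = 667.7/EI
  θ_A0 = 1091/EI,  θ_B0 = 1078/EI
Flexibility coefficients: a unit moment at one end gives L/(3EI) there and L/(6EI) at the far end, so f₁₁ = f₂₂ = 3.767/EI and f₁₂ = f₂₁ = 1.883/EI.
Compatibility — zero rotation at each built-in end:
  3.767 M_A + 1.883 M_B = 1091
  1.883 M_A + 3.767 M_B = 1078
Solving the pair gives M_A = 195.5 kN·m and M_B = 188.4 kN·m (hogging).

M_B = 188.4 kN·m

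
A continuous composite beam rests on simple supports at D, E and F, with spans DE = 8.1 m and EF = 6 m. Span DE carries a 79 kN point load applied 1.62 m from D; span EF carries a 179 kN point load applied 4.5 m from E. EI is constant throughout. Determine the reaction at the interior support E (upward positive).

Insert a hinge at E; M_E is the redundant, and each span becomes simply supported.
Discontinuity in slope at E on the released structure — sum the simple-span end rotations:
  span DE: point load 79 at a = 1.62: Pab(L + a)/(6LEI) = 165.9/EI
  span EF: point load 179 at a = 4.5: Pab(L + b)/(6LEI) = 251.7/EI
  relative rotation θ_0 = (165.9 + 251.7)/EI = 417.6/EI
A unit hogging moment at E produces rotation L₁/(3EI) + L₂/(3EI) = 4.7/EI.
Slope continuity at E: θ_0 = M_E·4.7/EI, so M_E = 417.6/4.7 = 88.85 kN·m (hogging).
Span DE, ΣM about D with M_E applied at E: R_E^{DE}·8.1 = 128 + 88.85, so R_E^{DE} = 26.77 kN and R_D = 79 − 26.77 = 52.23 kN.
Span EF, ΣM about F: R_E^{EF}·6 = 268.5 + 88.85, so R_E^{EF} = 59.56 kN and R_F = 179 − 59.56 = 119.4 kN.
R_E = 26.77 + 59.56 = 86.33 kN.

R_E = 86.33 kN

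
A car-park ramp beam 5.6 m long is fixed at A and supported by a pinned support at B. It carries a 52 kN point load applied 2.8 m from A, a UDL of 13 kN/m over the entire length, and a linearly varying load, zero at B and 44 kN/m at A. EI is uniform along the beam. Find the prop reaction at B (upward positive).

R_B = 68.19 kN

Remove the prop at B; the released (primary) structure is a cantilever built in at A.
Deflection at B on the released cantilever, summing each load's contribution:
  point load 52 at a = 2.8: Pa²(3L − a)/(6EI) = 951.3/EI
  UDL 13: wL⁴/(8EI) = 1598/EI
  triangular load, peak 44 at the fixed end: w₀L⁴/(30EI) = 1442/EI
  δ_0 = 3992/EI
Tip deflection under a unit load at B: L³/(3EI) = 58.54/EI.
Compatibility at B: δ_0 − R_B·δ_{BB} = 0, so R_B = 3992/58.54 = 68.19 kN.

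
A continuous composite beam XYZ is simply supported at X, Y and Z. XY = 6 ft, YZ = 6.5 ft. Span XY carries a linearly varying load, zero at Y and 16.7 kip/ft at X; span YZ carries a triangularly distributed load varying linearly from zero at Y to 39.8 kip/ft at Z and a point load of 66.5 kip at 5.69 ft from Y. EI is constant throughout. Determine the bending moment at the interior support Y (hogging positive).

Release continuity at Y by inserting a hinge; the redundant is the internal moment M_Y. The primary structure is two simply-supported spans XY and YZ.
End slopes at the hinge Y, treating each span as simply supported:
  span XY: triangular load, peak 16.7: 7w₀L³/(360EI) = 70.14/EI
  span YZ: triangular load, peak 39.8: 7w₀L³/(360EI) = 212.5/EI
  span YZ: point load 66.5 at a = 5.69: Pab(L + b)/(6LEI) = 57.45/EI
  relative rotation θ_0 = (70.14 + 270)/EI = 340.1/EI
A unit hogging moment at Y produces rotation L₁/(3EI) + L₂/(3EI) = 4.167/EI.
Slope continuity at Y: θ_0 = M_Y·4.167/EI, so M_Y = 340.1/4.167 = 81.63 kip·ft (hogging).

M_Y = 81.63 kip·ft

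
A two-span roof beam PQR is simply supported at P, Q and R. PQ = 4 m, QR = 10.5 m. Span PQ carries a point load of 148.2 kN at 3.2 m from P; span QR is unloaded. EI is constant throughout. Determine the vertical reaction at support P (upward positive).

R_P = 23.75 kN

Release continuity at Q by inserting a hinge; the redundant is the internal moment M_Q. The primary structure is two simply-supported spans PQ and QR.
Rotations at Q on the released spans (each span's end-slope, ×1/EI):
  span PQ: point load 148.2 at a = 3.2: Pab(L + a)/(6LEI) = 113.8/EI
  relative rotation θ_0 = (113.8 + 0)/EI = 113.8/EI
A unit hogging moment at Q produces rotation L₁/(3EI) + L₂/(3EI) = 4.833/EI.
Slope continuity at Q: θ_0 = M_Q·4.833/EI, so M_Q = 113.8/4.833 = 23.55 kN·m (hogging).
Span PQ, ΣM about P with M_Q applied at Q: R_Q^{PQ}·4 = 474.2 + 23.55, so R_Q^{PQ} = 124.4 kN and R_P = 148.2 − 124.4 = 23.75 kN.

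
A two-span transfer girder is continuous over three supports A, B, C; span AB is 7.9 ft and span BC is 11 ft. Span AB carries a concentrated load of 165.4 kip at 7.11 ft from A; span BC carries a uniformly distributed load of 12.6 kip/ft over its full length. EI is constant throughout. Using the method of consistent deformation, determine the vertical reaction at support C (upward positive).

Insert a hinge at B; M_B is the redundant, and each span becomes simply supported.
Discontinuity in slope at B on the released structure — sum the simple-span end rotations:
  span AB: point load 165.4 at a = 7.11: Pab(L + a)/(6LEI) = 294.2/EI
  span BC: UDL 12.6: wL³/(24EI) = 698.8/EI
  relative rotation θ_0 = (294.2 + 698.8)/EI = 993/EI
A unit hogging moment at B produces rotation L₁/(3EI) + L₂/(3EI) = 6.3/EI.
Slope continuity at B: θ_0 = M_B·6.3/EI, so M_B = 993/6.3 = 157.6 kip·ft (hogging).
Span BC, ΣM about C: R_B^{BC}·11 = 762.3 + 157.6, so R_B^{BC} = 83.63 kip and R_C = 138.6 − 83.63 = 54.97 kip.

R_C = 54.97 kip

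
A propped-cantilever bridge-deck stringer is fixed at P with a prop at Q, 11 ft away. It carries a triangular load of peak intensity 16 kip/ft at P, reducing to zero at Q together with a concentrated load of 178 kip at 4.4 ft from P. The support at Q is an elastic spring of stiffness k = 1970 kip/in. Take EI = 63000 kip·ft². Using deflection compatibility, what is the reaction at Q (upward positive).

R_Q = 54.3 kip

Remove the prop at Q; the released (primary) structure is a cantilever built in at P.
Primary-structure tip deflection at Q by superposition:
  triangular load, peak 16 at the fixed end: w₀L⁴/(30EI) = 7809/EI
  point load 178 at a = 4.4: Pa²(3L − a)/(6EI) = 16426/EI
  δ_0 = 24235/EI
Flexibility coefficient — unit upward force at Q: δ_{QQ} = L³/(3EI) = 443.7/EI.
With EI = 63000 kip·ft²: δ_0 = 0.38468 ft and δ_{QQ} = 0.007042 ft/kip.
Compatibility — the spring shortens by R_Q/k under the reaction it provides: δ_0 − R_Q·δ_{QQ} = R_Q/k. With 1/k = 1/(1970×12) ft/kip = 0.000042 ft/kip, R_Q = δ_0 / (δ_{QQ} + 1/k) = 0.38468 / (0.007042 + 0.000042) = 54.3 kip.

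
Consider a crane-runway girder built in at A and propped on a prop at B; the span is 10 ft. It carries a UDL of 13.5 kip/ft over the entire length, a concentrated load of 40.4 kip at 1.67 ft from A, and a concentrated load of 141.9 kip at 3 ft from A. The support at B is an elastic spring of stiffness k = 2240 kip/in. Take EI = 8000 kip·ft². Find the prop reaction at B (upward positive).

Release the roller at B. Primary structure: cantilever fixed at A.
Downward deflection at the released point B due to the loads:
  UDL 13.5: wL⁴/(8EI) = 16875/EI
  point load 40.4 at a = 1.67: Pa²(3L − a)/(6EI) = 532/EI
  point load 141.9 at a = 3: Pa²(3L − a)/(6EI) = 5747/EI
  δ_0 = 23154/EI
Flexibility coefficient — unit upward force at B: δ_{BB} = L³/(3EI) = 333.3/EI.
With EI = 8000 kip·ft²: δ_0 = 2.8942 ft and δ_{BB} = 0.041667 ft/kip.
Compatibility — the spring shortens by R_B/k under the reaction it provides: δ_0 − R_B·δ_{BB} = R_B/k. With 1/k = 1/(2240×12) ft/kip = 0.000037 ft/kip, R_B = δ_0 / (δ_{BB} + 1/k) = 2.8942 / (0.041667 + 0.000037) = 69.4 kip.

R_B = 69.4 kip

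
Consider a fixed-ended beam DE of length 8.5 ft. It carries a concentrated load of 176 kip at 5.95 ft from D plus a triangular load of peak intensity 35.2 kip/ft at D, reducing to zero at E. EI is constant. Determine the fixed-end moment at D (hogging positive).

M_D = 221.4 kip·ft

Release both end moments; the primary structure is a simply-supported span DE with redundants M_D and M_E.
On the primary (simply-supported) span, the end slopes from the loading are:
  at D: point load 176 at a = 5.95: Pab(L + b)/(6LEI) = 578.6/EI
  at E: point load 176 at a = 5.95: Pab(L + a)/(6LEI) = 756.6/EI
  at D: triangular load, peak 35.2: w₀L³/(45EI) = 480.4/EI
  at E: triangular load, peak 35.2: 7w₀L³/(360EI) = 420.3/EI
  θ_D0 = 1059/EI,  θ_E0 = 1177/EI
Flexibility coefficients: a unit moment at one end gives L/(3EI) there and L/(6EI) at the far end, so f₁₁ = f₂₂ = 2.833/EI and f₁₂ = f₂₁ = 1.417/EI.
Compatibility — zero rotation at each built-in end:
  2.833 M_D + 1.417 M_E = 1059
  1.417 M_D + 2.833 M_E = 1177
Solving the pair gives M_D = 221.4 kip·ft and M_E = 304.7 kip·ft (hogging).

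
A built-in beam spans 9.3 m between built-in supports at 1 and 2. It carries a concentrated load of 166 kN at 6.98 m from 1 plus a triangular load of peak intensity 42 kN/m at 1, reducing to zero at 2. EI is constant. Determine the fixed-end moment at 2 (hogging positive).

Take the two fixed-end moments M_1, M_2 as redundants; the released structure is the simple span 12.
End rotations of the released simple span under the applied load (×1/EI):
  at 1: point load 166 at a = 6.98: Pab(L + b)/(6LEI) = 559.8/EI
  at 2: point load 166 at a = 6.98: Pab(L + a)/(6LEI) = 784.3/EI
  at 1: triangular load, peak 42: w₀L³/(45EI) = 750.7/EI
  at 2: triangular load, peak 42: 7w₀L³/(360EI) = 656.9/EI
  θ_10 = 1311/EI,  θ_20 = 1441/EI
Flexibility coefficients: a unit moment at one end gives L/(3EI) there and L/(6EI) at the far end, so f₁₁ = f₂₂ = 3.1/EI and f₁₂ = f₂₁ = 1.55/EI.
Compatibility — zero rotation at each built-in end:
  3.1 M_1 + 1.55 M_2 = 1311
  1.55 M_1 + 3.1 M_2 = 1441
Solving the pair gives M_1 = 253.7 kN·m and M_2 = 338 kN·m (hogging).

M_2 = 338 kN·m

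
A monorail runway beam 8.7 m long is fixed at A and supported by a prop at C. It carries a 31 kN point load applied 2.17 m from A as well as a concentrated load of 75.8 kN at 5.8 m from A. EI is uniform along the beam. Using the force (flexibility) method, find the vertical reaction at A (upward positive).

Remove the prop at C; the released (primary) structure is a cantilever built in at A.
Deflection at C on the released cantilever, summing each load's contribution:
  point load 31 at a = 2.17: Pa²(3L − a)/(6EI) = 582.2/EI
  point load 75.8 at a = 5.8: Pa²(3L − a)/(6EI) = 8627/EI
  δ_0 = 9209/EI
Flexibility coefficient — unit upward force at C: δ_{CC} = L³/(3EI) = 219.5/EI.
The prop prevents deflection at C: R_C = δ_0/δ_{CC} = 9209/219.5 = 41.96 kN.
Vertical equilibrium: R_A = ΣP − R_C = 106.8 − 41.96 = 64.84 kN.

R_A = 64.84 kN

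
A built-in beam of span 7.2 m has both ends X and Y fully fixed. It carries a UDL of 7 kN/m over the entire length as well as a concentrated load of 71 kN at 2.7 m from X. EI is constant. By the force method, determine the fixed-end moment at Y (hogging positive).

M_Y = 75.17 kN·m

Take the two fixed-end moments M_X, M_Y as redundants; the released structure is the simple span XY.
End rotations of the released simple span under the applied load (×1/EI):
  at X: UDL 7: wL³/(24EI) = 108.9/EI
  at Y: UDL 7: wL³/(24EI) = 108.9/EI
  at X: point load 71 at a = 2.7: Pab(L + b)/(6LEI) = 233.6/EI
  at Y: point load 71 at a = 2.7: Pab(L + a)/(6LEI) = 197.7/EI
  θ_X0 = 342.5/EI,  θ_Y0 = 306.6/EI
Flexibility coefficients: a unit moment at one end gives L/(3EI) there and L/(6EI) at the far end, so f₁₁ = f₂₂ = 2.4/EI and f₁₂ = f₂₁ = 1.2/EI.
Compatibility — zero rotation at each built-in end:
  2.4 M_X + 1.2 M_Y = 342.5
  1.2 M_X + 2.4 M_Y = 306.6
Solving the pair gives M_X = 105.1 kN·m and M_Y = 75.17 kN·m (hogging).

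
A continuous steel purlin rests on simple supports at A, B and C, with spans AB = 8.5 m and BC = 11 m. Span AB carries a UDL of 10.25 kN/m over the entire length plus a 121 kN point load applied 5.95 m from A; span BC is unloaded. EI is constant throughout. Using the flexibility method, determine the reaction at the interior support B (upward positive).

Release continuity at B by inserting a hinge; the redundant is the internal moment M_B. The primary structure is two simply-supported spans AB and BC.
Rotations at B on the released spans (each span's end-slope, ×1/EI):
  span AB: UDL 10.25: wL³/(24EI) = 262.3/EI
  span AB: point load 121 at a = 5.95: Pab(L + a)/(6LEI) = 520.2/EI
  relative rotation θ_0 = (782.4 + 0)/EI = 782.4/EI
A unit hogging moment at B produces rotation L₁/(3EI) + L₂/(3EI) = 6.5/EI.
Slope continuity at B: θ_0 = M_B·6.5/EI, so M_B = 782.4/6.5 = 120.4 kN·m (hogging).
Span AB, ΣM about A with M_B applied at B: R_B^{AB}·8.5 = 1090 + 120.4, so R_B^{AB} = 142.4 kN and R_A = 208.1 − 142.4 = 65.7 kN.
Span BC, ΣM about C: R_B^{BC}·11 = 0 + 120.4, so R_B^{BC} = 10.94 kN and R_C = 0 − 10.94 = -10.94 kN.
R_B = 142.4 + 10.94 = 153.4 kN.

R_B = 153.4 kN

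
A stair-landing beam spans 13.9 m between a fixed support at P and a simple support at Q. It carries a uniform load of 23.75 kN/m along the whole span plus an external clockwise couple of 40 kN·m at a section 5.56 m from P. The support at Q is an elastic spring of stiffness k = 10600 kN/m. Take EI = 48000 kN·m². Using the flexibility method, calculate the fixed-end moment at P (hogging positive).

Release the roller at Q. Primary structure: cantilever fixed at P.
Downward deflection at the released point Q due to the loads:
  UDL 23.75: wL⁴/(8EI) = 110824/EI
  clockwise couple 40 at a = 5.56: M₀a(2L − a)/(2EI) = 2473/EI
  δ_0 = 113297/EI
Flexibility coefficient — unit upward force at Q: δ_{QQ} = L³/(3EI) = 895.2/EI.
With EI = 48000 kN·m²: δ_0 = 2.3604 m and δ_{QQ} = 0.01865 m/kN.
Compatibility — the spring shortens by R_Q/k under the reaction it provides: δ_0 − R_Q·δ_{QQ} = R_Q/k. With 1/k = 0.000094 m/kN, R_Q = δ_0 / (δ_{QQ} + 1/k) = 2.3604 / (0.01865 + 0.000094) = 125.9 kN.
Moment equilibrium about P: M_P = Σ(load moments about P) − R_Q·L = 2334 − 125.9×13.9 = 584 kN·m.

M_P = 584 kN·m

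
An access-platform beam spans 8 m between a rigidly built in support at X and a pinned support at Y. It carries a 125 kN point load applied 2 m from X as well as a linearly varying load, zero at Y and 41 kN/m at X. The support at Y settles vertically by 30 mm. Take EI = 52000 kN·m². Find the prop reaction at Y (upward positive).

R_Y = 34.4 kN

Release the roller at Y. Primary structure: cantilever fixed at X.
Deflection at Y on the released cantilever, summing each load's contribution:
  point load 125 at a = 2: Pa²(3L − a)/(6EI) = 1833/EI
  triangular load, peak 41 at the fixed end: w₀L⁴/(30EI) = 5598/EI
  δ_0 = 7431/EI
Tip deflection under a unit load at Y: L³/(3EI) = 170.7/EI.
With EI = 52000 kN·m²: δ_0 = 0.14291 m and δ_{YY} = 0.003282 m/kN.
Compatibility — the beam at Y must follow the support down by 0.03 m: δ_0 − R_Y·δ_{YY} = 0.03, so R_Y = (0.14291 − 0.03)/0.003282 = 34.4 kN.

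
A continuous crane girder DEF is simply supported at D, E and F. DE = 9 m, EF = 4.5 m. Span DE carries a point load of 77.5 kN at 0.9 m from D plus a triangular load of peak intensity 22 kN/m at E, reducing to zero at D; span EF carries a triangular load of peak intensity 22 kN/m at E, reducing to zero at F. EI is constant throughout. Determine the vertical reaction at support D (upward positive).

Take M_E as the redundant. Released structure: two simple spans DE and EF with a hinge at E.
Discontinuity in slope at E on the released structure — sum the simple-span end rotations:
  span DE: point load 77.5 at a = 0.9: Pab(L + a)/(6LEI) = 103.6/EI
  span DE: triangular load, peak 22: w₀L³/(45EI) = 356.4/EI
  span EF: triangular load, peak 22: w₀L³/(45EI) = 44.55/EI
  relative rotation θ_0 = (460 + 44.55)/EI = 504.5/EI
A unit hogging moment at E produces rotation L₁/(3EI) + L₂/(3EI) = 4.5/EI.
Compatibility: M_E·(L₁+L₂)/(3EI) = θ_0, giving M_E = 112.1 kN·m (hogging).
Span DE, ΣM about D with M_E applied at E: R_E^{DE}·9 = 663.8 + 112.1, so R_E^{DE} = 86.21 kN and R_D = 176.5 − 86.21 = 90.29 kN.

R_D = 90.29 kN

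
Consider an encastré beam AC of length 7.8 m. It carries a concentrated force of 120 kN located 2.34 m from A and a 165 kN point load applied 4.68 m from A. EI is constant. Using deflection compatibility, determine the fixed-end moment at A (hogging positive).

Take the two fixed-end moments M_A, M_C as redundants; the released structure is the simple span AC.
End rotations of the released simple span under the applied load (×1/EI):
  at A: point load 120 at a = 2.34: Pab(L + b)/(6LEI) = 434.4/EI
  at C: point load 120 at a = 2.34: Pab(L + a)/(6LEI) = 332.2/EI
  at A: point load 165 at a = 4.68: Pab(L + b)/(6LEI) = 562.2/EI
  at C: point load 165 at a = 4.68: Pab(L + a)/(6LEI) = 642.5/EI
  θ_A0 = 996.6/EI,  θ_C0 = 974.7/EI
Flexibility coefficients: a unit moment at one end gives L/(3EI) there and L/(6EI) at the far end, so f₁₁ = f₂₂ = 2.6/EI and f₁₂ = f₂₁ = 1.3/EI.
Compatibility — zero rotation at each built-in end:
  2.6 M_A + 1.3 M_C = 996.6
  1.3 M_A + 2.6 M_C = 974.7
Solving the pair gives M_A = 261.1 kN·m and M_C = 244.3 kN·m (hogging).

M_A = 261.1 kN·m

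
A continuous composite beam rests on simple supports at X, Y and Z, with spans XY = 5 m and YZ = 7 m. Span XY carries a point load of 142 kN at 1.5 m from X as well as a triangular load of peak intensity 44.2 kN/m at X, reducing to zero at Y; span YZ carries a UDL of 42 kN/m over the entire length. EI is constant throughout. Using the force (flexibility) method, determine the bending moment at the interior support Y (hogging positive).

Take M_Y as the redundant. Released structure: two simple spans XY and YZ with a hinge at Y.
End slopes at the hinge Y, treating each span as simply supported:
  span XY: point load 142 at a = 1.5: Pab(L + a)/(6LEI) = 161.5/EI
  span XY: triangular load, peak 44.2: 7w₀L³/(360EI) = 107.4/EI
  span YZ: UDL 42: wL³/(24EI) = 600.2/EI
  relative rotation θ_0 = (269 + 600.2)/EI = 869.2/EI
A unit hogging moment at Y produces rotation L₁/(3EI) + L₂/(3EI) = 4/EI.
Slope continuity at Y: θ_0 = M_Y·4/EI, so M_Y = 869.2/4 = 217.3 kN·m (hogging).

M_Y = 217.3 kN·m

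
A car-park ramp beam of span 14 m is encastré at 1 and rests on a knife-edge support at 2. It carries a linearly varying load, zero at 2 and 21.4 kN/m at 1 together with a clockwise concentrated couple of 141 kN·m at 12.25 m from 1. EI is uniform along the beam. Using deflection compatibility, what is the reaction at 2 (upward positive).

R_2 = 44.83 kN

Release the roller at 2. Primary structure: cantilever fixed at 1.
Free-end deflection of the primary structure under the applied loading (downward +):
  triangular load, peak 21.4 at the fixed end: w₀L⁴/(30EI) = 27403/EI
  clockwise couple 141 at a = 12.25: M₀a(2L − a)/(2EI) = 13602/EI
  δ_0 = 41006/EI
Flexibility coefficient — unit upward force at 2: δ_{22} = L³/(3EI) = 914.7/EI.
Compatibility at 2: δ_0 − R_2·δ_{22} = 0, so R_2 = 41006/914.7 = 44.83 kN.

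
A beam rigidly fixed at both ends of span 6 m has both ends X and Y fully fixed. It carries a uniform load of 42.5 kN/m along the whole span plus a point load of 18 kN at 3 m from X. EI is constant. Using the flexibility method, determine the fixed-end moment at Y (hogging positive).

Release both end moments; the primary structure is a simply-supported span XY with redundants M_X and M_Y.
Simple-span end rotations at X and Y under the given loads:
  at X: UDL 42.5: wL³/(24EI) = 382.5/EI
  at Y: UDL 42.5: wL³/(24EI) = 382.5/EI
  at X: point load 18 at a = 3: Pab(L + b)/(6LEI) = 40.5/EI
  at Y: point load 18 at a = 3: Pab(L + a)/(6LEI) = 40.5/EI
  θ_X0 = 423/EI,  θ_Y0 = 423/EI
Flexibility coefficients: a unit moment at one end gives L/(3EI) there and L/(6EI) at the far end, so f₁₁ = f₂₂ = 2/EI and f₁₂ = f₂₁ = 1/EI.
Compatibility — zero rotation at each built-in end:
  2 M_X + 1 M_Y = 423
  1 M_X + 2 M_Y = 423
Solving the pair gives M_X = 141 kN·m and M_Y = 141 kN·m (hogging).

M_Y = 141 kN·m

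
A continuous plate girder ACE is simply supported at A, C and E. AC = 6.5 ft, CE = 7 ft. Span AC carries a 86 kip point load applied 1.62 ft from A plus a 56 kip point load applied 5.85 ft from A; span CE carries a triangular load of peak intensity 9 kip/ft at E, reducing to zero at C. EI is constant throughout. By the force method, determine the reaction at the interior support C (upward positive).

R_C = 100.1 kip

Take M_C as the redundant. Released structure: two simple spans AC and CE with a hinge at C.
End slopes at the hinge C, treating each span as simply supported:
  span AC: point load 86 at a = 1.62: Pab(L + a)/(6LEI) = 141.6/EI
  span AC: point load 56 at a = 5.85: Pab(L + a)/(6LEI) = 67.43/EI
  span CE: triangular load, peak 9: 7w₀L³/(360EI) = 60.02/EI
  relative rotation θ_0 = (209 + 60.02)/EI = 269/EI
A unit hogging moment at C produces rotation L₁/(3EI) + L₂/(3EI) = 4.5/EI.
Compatibility: M_C·(L₁+L₂)/(3EI) = θ_0, giving M_C = 59.78 kip·ft (hogging).
Span AC, ΣM about A with M_C applied at C: R_C^{AC}·6.5 = 466.9 + 59.78, so R_C^{AC} = 81.03 kip and R_A = 142 − 81.03 = 60.97 kip.
Span CE, ΣM about E: R_C^{CE}·7 = 73.5 + 59.78, so R_C^{CE} = 19.04 kip and R_E = 31.5 − 19.04 = 12.46 kip.
R_C = 81.03 + 19.04 = 100.1 kip.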